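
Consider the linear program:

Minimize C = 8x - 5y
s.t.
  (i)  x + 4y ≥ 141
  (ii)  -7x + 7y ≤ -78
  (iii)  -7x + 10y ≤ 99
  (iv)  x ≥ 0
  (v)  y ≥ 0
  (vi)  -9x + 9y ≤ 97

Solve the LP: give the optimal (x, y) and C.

Corner points and C = 8x - 5y:
  (1299/35, 909/35) → C = 5847/35
  (141, 0) → C = 1128
  (491/7, 59) → C = 1863/7
The feasible region is unbounded (it extends along (10, 7), (1, 0)), but C strictly increases along every unbounded feasible direction, so there is no improving ray and the minimum is attained at a vertex.

x = 1299/35, y = 909/35, minimum C = 5847/35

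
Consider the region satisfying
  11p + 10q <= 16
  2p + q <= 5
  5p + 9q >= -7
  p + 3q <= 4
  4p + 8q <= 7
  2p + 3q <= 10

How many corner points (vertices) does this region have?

Of the 15 pairwise boundary intersections, those satisfying every inequality are:
  (34/9, -23/9)
  (29/24, 13/48)
  (4, -3)
  (-19/2, 9/2)
  (-11/4, 9/4)

5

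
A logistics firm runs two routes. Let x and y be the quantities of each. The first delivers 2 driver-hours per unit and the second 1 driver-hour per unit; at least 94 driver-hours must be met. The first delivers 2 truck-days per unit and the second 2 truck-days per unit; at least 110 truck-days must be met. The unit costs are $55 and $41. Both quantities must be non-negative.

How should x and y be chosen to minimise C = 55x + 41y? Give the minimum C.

Extreme points and C = 55x + 41y:
  (0, 94) → C = 3854
  (55, 0) → C = 3025
  (39, 16) → C = 2801
The feasible region is unbounded (it extends along (0, 1), (1, 0)), but C strictly increases along every unbounded feasible direction, so there is no improving ray and the minimum is attained at a vertex.

x = 39, y = 16, minimum C = 2801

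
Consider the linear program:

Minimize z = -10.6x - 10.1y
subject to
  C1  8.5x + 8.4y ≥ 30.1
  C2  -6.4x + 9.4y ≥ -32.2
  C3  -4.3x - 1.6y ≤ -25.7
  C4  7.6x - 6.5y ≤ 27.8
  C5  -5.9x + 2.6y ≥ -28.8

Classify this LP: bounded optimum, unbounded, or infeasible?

unbounded

From the feasible point (7051/1337, 2526/1337), moving in the direction (-1.6, 4.3) keeps every constraint satisfied while z decreases without bound.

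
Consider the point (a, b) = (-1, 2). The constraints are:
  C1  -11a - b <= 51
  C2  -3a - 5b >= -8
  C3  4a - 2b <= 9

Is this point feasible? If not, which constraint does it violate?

feasible

C1: 9 ≤ 51 ✓
C2: -7 ≥ -8 ✓
C3: -8 ≤ 9 ✓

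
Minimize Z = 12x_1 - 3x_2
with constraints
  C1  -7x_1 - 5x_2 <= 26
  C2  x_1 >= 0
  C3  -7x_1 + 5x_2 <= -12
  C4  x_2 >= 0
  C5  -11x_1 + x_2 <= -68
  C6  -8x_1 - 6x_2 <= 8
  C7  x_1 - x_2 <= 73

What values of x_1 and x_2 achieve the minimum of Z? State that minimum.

x_1 = 41/6, x_2 = 43/6, minimum Z = 121/2

Feasible corners and Z = 12x_1 - 3x_2:
  (41/6, 43/6) → Z = 121/2
  (68/11, 0) → Z = 816/11
  (73, 0) → Z = 876
The feasible region is unbounded (it extends along (1, 1), (5, 7)), but Z strictly increases along every unbounded feasible direction, so there is no improving ray and the minimum is attained at a vertex.

At the optimal vertex, -7x_1 + 5x_2 = -12 and -11x_1 + x_2 = -68.
Solving simultaneously gives x_1 = 41/6, x_2 = 43/6.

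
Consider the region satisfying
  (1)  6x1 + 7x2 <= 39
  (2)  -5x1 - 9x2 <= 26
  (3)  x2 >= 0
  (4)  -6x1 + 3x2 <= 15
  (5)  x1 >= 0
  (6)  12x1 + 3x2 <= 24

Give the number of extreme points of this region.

5

Of the 15 pairwise boundary intersections, those satisfying every inequality are:
  (1/5, 27/5)
  (17/22, 54/11)
  (0, 0)
  (2, 0)
  (0, 5)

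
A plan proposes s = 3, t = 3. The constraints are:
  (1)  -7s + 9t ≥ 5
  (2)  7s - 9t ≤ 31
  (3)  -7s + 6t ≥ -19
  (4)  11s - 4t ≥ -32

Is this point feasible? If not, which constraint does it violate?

feasible

(1): 6 ≥ 5 ✓
(2): -6 ≤ 31 ✓
(3): -3 ≥ -19 ✓
(4): 21 ≥ -32 ✓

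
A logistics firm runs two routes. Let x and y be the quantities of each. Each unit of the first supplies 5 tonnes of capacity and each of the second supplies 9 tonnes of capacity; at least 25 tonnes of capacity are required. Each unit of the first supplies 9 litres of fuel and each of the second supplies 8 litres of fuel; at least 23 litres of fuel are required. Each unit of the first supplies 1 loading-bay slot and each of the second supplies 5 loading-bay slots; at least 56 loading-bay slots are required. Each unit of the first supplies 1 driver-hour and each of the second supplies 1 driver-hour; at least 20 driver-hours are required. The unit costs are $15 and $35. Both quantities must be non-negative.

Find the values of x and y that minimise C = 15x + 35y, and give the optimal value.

x = 11, y = 9, minimum C = 480

Feasible corners and C = 15x + 35y:
  (0, 20) → C = 700
  (56, 0) → C = 840
  (11, 9) → C = 480
The feasible region is unbounded (it extends along (0, 1), (1, 0)), but C strictly increases along every unbounded feasible direction, so there is no improving ray and the minimum is attained at a vertex.

At the optimal vertex, x + 5y = 56 and x + y = 20.
Solving simultaneously gives x = 11, y = 9.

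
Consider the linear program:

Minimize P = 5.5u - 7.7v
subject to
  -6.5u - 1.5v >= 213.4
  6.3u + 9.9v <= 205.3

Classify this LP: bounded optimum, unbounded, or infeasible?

From the feasible point (-80687/1830, 267887/5490), moving in the direction (-9.9, 6.3) keeps every constraint satisfied while P decreases without bound.

unbounded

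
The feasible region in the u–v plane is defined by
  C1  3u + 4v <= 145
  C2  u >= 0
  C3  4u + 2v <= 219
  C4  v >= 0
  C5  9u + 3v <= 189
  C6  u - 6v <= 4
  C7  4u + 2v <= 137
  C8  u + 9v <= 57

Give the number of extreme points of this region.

5

Pairwise boundary intersections that survive every other constraint:
  (0, 0)
  (0, 19/3)
  (4, 0)
  (382/19, 51/19)
  (255/13, 54/13)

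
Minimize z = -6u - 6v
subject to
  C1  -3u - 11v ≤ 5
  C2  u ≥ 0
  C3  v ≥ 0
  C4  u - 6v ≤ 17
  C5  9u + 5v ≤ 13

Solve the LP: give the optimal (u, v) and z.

Extreme points and z = -6u - 6v:
  (0, 0) → z = 0
  (0, 13/5) → z = -78/5
  (13/9, 0) → z = -26/3

u = 0, v = 13/5, minimum z = -78/5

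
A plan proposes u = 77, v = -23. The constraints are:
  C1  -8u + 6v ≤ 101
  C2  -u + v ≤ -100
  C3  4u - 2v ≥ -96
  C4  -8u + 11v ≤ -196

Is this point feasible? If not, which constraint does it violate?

C1: -754 ≤ 101 ✓
C2: -100 ≤ -100 ✓
C3: 354 ≥ -96 ✓
C4: -869 ≤ -196 ✓

feasible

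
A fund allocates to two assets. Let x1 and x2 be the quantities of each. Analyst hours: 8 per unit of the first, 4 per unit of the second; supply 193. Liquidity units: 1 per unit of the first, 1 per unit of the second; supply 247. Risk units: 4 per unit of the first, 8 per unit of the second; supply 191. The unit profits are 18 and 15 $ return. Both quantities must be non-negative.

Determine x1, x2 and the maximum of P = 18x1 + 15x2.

x1 = 65/4, x2 = 63/4, maximum P = 2115/4

Feasible corners and P = 18x1 + 15x2:
  (0, 0) → P = 0
  (0, 191/8) → P = 2865/8
  (193/8, 0) → P = 1737/4
  (65/4, 63/4) → P = 2115/4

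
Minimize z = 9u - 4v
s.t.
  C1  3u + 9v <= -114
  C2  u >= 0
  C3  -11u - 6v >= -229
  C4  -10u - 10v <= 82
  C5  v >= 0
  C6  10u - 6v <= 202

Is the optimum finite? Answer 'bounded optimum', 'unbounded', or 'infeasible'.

The boundaries 3u + 9v = -114 and -10u - 10v = 82 meet at (67/10, -149/10), but that point violates v ≥ 0. Every candidate vertex is excluded by some other constraint, so the feasible region is empty.

infeasible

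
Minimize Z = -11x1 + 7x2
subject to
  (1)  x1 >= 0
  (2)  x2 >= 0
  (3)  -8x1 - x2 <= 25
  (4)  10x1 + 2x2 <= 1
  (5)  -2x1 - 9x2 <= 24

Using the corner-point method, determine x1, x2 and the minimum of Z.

x1 = 1/10, x2 = 0, minimum Z = -11/10

Corner points and Z = -11x1 + 7x2:
  (0, 0) → Z = 0
  (0, 1/2) → Z = 7/2
  (1/10, 0) → Z = -11/10

At the optimal vertex, x2 = 0 and 10x1 + 2x2 = 1.
Solving simultaneously gives x1 = 1/10, x2 = 0.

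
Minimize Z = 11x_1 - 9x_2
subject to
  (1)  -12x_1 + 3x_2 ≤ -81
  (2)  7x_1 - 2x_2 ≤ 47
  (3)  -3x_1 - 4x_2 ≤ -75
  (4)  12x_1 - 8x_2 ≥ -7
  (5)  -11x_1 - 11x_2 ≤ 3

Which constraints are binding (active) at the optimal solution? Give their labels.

Vertices and Z = 11x_1 - 9x_2:
  (183/19, 219/19) → Z = 42/19
  (223/20, 88/5) → Z = -143/4
  (169/17, 192/17) → Z = 131/17
  (195/16, 613/32) → Z = -1227/32

The minimum is at (195/16, 613/32). Substituting into each constraint, equality holds for (2) and (4); the remaining constraints have slack.

(2) and (4)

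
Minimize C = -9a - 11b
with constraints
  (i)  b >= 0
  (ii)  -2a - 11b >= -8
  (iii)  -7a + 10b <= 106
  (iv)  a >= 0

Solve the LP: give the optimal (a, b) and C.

a = 4, b = 0, minimum C = -36

Corner points and C = -9a - 11b:
  (4, 0) → C = -36
  (0, 0) → C = 0
  (0, 8/11) → C = -8

The binding constraints are b = 0 and -2a - 11b = -8.
Solving simultaneously gives a = 4, b = 0.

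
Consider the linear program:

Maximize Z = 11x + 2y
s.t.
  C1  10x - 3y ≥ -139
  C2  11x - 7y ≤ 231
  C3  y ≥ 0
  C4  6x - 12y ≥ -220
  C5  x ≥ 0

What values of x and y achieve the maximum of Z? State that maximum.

Vertices and Z = 11x + 2y:
  (21, 0) → Z = 231
  (2156/45, 1903/45) → Z = 3058/5
  (0, 0) → Z = 0
  (0, 55/3) → Z = 110/3

The binding constraints are 11x - 7y = 231 and 6x - 12y = -220.
Solving simultaneously gives x = 2156/45, y = 1903/45.

x = 2156/45, y = 1903/45, maximum Z = 3058/5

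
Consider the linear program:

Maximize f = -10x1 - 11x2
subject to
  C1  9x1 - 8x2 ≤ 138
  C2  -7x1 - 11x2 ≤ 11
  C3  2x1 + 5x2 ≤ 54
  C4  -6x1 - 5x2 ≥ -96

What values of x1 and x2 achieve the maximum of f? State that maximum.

Vertices and f = -10x1 - 11x2:
  (286/31, -213/31) → f = -517/31
  (486/31, 12/31) → f = -4992/31
  (-649/13, 400/13) → f = 2090/13
  (21/2, 33/5) → f = -888/5

x1 = -649/13, x2 = 400/13, maximum f = 2090/13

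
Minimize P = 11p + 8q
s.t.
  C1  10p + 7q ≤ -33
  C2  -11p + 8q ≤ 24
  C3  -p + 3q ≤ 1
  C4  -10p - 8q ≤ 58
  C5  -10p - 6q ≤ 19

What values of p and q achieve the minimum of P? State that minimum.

p = 49/5, q = -39/2, minimum P = -241/5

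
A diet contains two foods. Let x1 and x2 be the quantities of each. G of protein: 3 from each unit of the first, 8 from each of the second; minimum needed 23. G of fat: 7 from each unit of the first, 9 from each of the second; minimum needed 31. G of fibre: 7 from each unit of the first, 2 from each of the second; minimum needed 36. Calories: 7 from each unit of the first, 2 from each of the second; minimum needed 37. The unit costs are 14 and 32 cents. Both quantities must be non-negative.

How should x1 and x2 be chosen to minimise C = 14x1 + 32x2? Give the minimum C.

x1 = 5, x2 = 1, minimum C = 102

The feasible region is unbounded (it extends along (0, 1), (1, 0)), but C strictly increases along every unbounded feasible direction, so there is no improving ray and the minimum is attained at a vertex.

The optimum lies where 3x1 + 8x2 = 23 and 7x1 + 2x2 = 37.
Solving simultaneously gives x1 = 5, x2 = 1.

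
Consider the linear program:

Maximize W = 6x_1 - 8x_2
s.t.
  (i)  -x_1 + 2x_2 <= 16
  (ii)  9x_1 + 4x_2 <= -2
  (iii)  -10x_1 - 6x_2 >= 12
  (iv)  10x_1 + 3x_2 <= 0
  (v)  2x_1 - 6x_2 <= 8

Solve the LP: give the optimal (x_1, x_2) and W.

Corner points and W = 6x_1 - 8x_2:
  (-60/13, 74/13) → W = -952/13
  (-56, -20) → W = -176
  (-1/3, -13/9) → W = 86/9

x_1 = -1/3, x_2 = -13/9, maximum W = 86/9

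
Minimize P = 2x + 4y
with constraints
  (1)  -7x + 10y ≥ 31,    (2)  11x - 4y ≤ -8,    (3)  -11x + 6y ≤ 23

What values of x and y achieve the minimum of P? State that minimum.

x = -11/17, y = 45/17, minimum P = 158/17

Extreme points and P = 2x + 4y:
  (22/41, 285/82) → P = 614/41
  (-11/17, 45/17) → P = 158/17
  (2, 15/2) → P = 34

The optimum lies where -7x + 10y = 31 and -11x + 6y = 23.
Solving simultaneously gives x = -11/17, y = 45/17.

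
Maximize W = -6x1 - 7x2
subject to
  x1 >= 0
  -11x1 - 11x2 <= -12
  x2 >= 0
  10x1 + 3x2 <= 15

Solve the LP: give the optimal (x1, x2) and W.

x1 = 12/11, x2 = 0, maximum W = -72/11

Corner points and W = -6x1 - 7x2:
  (0, 12/11) → W = -84/11
  (0, 5) → W = -35
  (12/11, 0) → W = -72/11
  (3/2, 0) → W = -9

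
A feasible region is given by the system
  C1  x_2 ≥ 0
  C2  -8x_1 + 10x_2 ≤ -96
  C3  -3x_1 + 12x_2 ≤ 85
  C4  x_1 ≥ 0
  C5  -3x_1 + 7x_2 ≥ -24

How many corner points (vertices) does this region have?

3

Of the 10 pairwise boundary intersections, those satisfying every inequality are:
  (91/3, 44/3)
  (216/13, 48/13)
  (883/15, 109/5)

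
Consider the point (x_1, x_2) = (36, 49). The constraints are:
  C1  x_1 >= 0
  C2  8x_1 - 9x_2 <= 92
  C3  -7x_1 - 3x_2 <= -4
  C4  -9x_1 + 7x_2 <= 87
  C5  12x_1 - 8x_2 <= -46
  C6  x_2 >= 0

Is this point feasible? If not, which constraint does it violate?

not feasible — violates C5

Constraint C5: 12x_1 - 8x_2 = 40, which is not ≤ -46. All other constraints are satisfied.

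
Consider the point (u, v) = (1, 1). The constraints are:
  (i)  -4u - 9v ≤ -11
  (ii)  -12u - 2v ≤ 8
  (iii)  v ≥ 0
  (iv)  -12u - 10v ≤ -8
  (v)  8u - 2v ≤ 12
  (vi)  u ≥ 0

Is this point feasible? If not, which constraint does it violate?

(i): -13 ≤ -11 ✓
(ii): -14 ≤ 8 ✓
(iii): 1 ≥ 0 ✓
(iv): -22 ≤ -8 ✓
(v): 6 ≤ 12 ✓
(vi): 1 ≥ 0 ✓

feasible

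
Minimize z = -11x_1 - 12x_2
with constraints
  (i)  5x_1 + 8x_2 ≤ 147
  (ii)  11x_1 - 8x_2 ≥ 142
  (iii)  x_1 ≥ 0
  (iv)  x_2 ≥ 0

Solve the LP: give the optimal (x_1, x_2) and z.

Vertices and z = -11x_1 - 12x_2:
  (289/16, 907/128) → z = -9079/32
  (147/5, 0) → z = -1617/5
  (142/11, 0) → z = -142

The optimum lies where 5x_1 + 8x_2 = 147 and x_2 = 0.
Solving simultaneously gives x_1 = 147/5, x_2 = 0.

x_1 = 147/5, x_2 = 0, minimum z = -1617/5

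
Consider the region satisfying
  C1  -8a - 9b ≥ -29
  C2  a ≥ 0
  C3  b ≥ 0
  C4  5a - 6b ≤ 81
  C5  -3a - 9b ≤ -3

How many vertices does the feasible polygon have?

4

Of the 10 pairwise boundary intersections, those satisfying every inequality are:
  (0, 29/9)
  (29/8, 0)
  (0, 1/3)
  (1, 0)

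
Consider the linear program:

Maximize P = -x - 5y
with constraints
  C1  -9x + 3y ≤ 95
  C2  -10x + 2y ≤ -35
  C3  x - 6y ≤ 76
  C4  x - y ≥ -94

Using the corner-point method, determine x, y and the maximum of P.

x = 1, y = -25/2, maximum P = 123/2

Corner points and P = -x - 5y:
  (295/12, 1265/12) → P = -1655/3
  (187/6, 751/6) → P = -657
  (1, -25/2) → P = 123/2
The feasible region is unbounded (it extends along (6, 1), (1, 1)), but P strictly decreases along every unbounded feasible direction, so there is no improving ray and the maximum is attained at a vertex.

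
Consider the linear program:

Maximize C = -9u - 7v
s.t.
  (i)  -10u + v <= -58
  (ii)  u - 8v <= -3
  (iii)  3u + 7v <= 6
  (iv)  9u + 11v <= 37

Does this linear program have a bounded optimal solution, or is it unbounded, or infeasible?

The boundaries -10u + v = -58 and 3u + 7v = 6 meet at (412/73, -114/73), but that point violates u - 8v ≤ -3. Every candidate vertex is excluded by some other constraint, so the feasible region is empty.

infeasible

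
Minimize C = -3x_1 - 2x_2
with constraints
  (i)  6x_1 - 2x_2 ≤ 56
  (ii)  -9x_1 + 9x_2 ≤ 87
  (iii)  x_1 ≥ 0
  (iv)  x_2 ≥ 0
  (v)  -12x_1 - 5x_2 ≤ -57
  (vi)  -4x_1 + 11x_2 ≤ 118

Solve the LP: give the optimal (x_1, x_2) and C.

Vertices and C = -3x_1 - 2x_2:
  (28/3, 0) → C = -28
  (426/29, 466/29) → C = -2210/29
  (26/51, 173/17) → C = -372/17
  (5/3, 34/3) → C = -83/3
  (19/4, 0) → C = -57/4

The binding constraints are 6x_1 - 2x_2 = 56 and -4x_1 + 11x_2 = 118.
Solving simultaneously gives x_1 = 426/29, x_2 = 466/29.

x_1 = 426/29, x_2 = 466/29, minimum C = -2210/29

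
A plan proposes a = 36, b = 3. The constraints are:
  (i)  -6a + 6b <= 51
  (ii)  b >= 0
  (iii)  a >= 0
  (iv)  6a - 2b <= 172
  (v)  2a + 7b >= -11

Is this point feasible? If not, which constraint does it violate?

Constraint (iv): 6a - 2b = 210, which is not ≤ 172. All other constraints are satisfied.

not feasible — violates (iv)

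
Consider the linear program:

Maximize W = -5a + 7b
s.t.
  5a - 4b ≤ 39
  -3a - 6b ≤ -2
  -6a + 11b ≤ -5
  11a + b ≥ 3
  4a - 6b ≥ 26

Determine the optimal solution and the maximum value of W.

The optimum lies where -3a - 6b = -2 and 4a - 6b = 26.
Solving simultaneously gives a = 4, b = -5/3.

a = 4, b = -5/3, maximum W = -95/3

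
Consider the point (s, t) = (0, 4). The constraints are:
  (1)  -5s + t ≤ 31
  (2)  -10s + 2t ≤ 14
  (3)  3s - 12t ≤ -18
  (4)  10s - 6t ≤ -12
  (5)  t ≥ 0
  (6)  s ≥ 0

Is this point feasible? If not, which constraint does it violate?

feasible

(1): 4 ≤ 31 ✓
(2): 8 ≤ 14 ✓
(3): -48 ≤ -18 ✓
(4): -24 ≤ -12 ✓
(5): 4 ≥ 0 ✓
(6): 0 ≥ 0 ✓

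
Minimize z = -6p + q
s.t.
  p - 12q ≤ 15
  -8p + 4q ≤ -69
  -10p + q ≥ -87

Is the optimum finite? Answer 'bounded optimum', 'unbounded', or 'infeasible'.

bounded optimum

Vertices and z = -6p + q:
  (192/23, -51/92) → z = -4659/92
  (147/17, -9/17) → z = -891/17
  (279/32, 3/16) → z = -417/8
The feasible region has finitely many vertices and no improving ray; the minimum is -891/17 at (147/17, -9/17).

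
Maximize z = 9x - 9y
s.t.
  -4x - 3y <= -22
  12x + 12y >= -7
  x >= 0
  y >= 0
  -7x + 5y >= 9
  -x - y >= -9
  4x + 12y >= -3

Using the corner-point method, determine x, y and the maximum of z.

Feasible corners and z = 9x - 9y:
  (0, 22/3) → z = -66
  (83/41, 190/41) → z = -963/41
  (0, 9) → z = -81
  (3, 6) → z = -27

The optimum lies where -4x - 3y = -22 and -7x + 5y = 9.
Solving simultaneously gives x = 83/41, y = 190/41.

x = 83/41, y = 190/41, maximum z = -963/41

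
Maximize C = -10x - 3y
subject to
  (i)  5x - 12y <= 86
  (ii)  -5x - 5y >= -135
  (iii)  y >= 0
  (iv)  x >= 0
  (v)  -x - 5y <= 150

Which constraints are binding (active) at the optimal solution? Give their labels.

(iii) and (iv)

Extreme points and C = -10x - 3y:
  (410/17, 49/17) → C = -4247/17
  (86/5, 0) → C = -172
  (0, 27) → C = -81
  (0, 0) → C = 0

The maximum is at (0, 0). Substituting into each constraint, equality holds for (iii) and (iv); the remaining constraints have slack.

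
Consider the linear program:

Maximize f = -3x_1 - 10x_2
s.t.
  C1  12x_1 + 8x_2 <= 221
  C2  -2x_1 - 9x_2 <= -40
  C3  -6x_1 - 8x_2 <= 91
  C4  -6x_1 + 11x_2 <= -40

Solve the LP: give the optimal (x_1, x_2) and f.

Extreme points and f = -3x_1 - 10x_2:
  (1669/92, 19/46) → f = -5387/92
  (917/60, 47/10) → f = -1857/20
  (200/19, 40/19) → f = -1000/19

At the optimal vertex, -2x_1 - 9x_2 = -40 and -6x_1 + 11x_2 = -40.
Solving simultaneously gives x_1 = 200/19, x_2 = 40/19.

x_1 = 200/19, x_2 = 40/19, maximum f = -1000/19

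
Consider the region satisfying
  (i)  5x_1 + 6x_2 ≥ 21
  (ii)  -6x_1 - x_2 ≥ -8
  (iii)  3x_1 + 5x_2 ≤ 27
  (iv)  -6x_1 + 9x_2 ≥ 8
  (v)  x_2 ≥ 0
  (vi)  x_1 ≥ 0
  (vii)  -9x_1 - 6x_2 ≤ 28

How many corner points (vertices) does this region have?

The feasible vertices (each the meet of two boundaries and inside every other half-plane) are:
  (27/31, 86/31)
  (0, 7/2)
  (13/27, 46/9)
  (0, 27/5)

4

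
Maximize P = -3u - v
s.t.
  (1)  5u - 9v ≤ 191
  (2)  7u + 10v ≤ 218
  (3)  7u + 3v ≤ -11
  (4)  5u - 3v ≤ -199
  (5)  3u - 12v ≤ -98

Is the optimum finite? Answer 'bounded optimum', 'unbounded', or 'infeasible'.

unbounded

From the feasible point (-1336/71, 2483/71), moving in the direction (-10, 7) keeps every constraint satisfied while P increases without bound.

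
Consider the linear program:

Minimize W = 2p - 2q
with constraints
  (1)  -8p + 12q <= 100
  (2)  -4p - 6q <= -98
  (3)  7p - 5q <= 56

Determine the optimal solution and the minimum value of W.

Feasible corners and W = 2p - 2q:
  (6, 37/3) → W = -38/3
  (293/11, 287/11) → W = 12/11
  (413/31, 231/31) → W = 364/31

The binding constraints are -8p + 12q = 100 and -4p - 6q = -98.
Solving simultaneously gives p = 6, q = 37/3.

p = 6, q = 37/3, minimum W = -38/3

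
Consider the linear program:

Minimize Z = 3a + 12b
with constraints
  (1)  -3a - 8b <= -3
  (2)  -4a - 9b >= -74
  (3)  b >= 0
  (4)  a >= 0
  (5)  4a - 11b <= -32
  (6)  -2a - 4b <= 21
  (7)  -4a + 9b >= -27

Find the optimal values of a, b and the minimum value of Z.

a = 0, b = 32/11, minimum Z = 384/11

Feasible corners and Z = 3a + 12b:
  (0, 74/9) → Z = 296/3
  (263/40, 53/10) → Z = 3333/40
  (0, 32/11) → Z = 384/11

At the optimal vertex, a = 0 and 4a - 11b = -32.
Solving simultaneously gives a = 0, b = 32/11.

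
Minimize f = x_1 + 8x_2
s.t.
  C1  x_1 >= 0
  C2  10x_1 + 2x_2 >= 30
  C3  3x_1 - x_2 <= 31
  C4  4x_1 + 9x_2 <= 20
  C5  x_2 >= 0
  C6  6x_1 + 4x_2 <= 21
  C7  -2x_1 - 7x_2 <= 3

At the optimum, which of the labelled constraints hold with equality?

Vertices and f = x_1 + 8x_2:
  (115/41, 40/41) → f = 435/41
  (3, 0) → f = 3
  (109/38, 18/19) → f = 397/38
  (7/2, 0) → f = 7/2

The minimum is at (3, 0). Substituting into each constraint, equality holds for C2 and C5; the remaining constraints have slack.

C2 and C5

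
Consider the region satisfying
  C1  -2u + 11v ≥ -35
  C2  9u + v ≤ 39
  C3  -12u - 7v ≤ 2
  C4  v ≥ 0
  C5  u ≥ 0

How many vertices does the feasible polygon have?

3

The feasible vertices (each the meet of two boundaries and inside every other half-plane) are:
  (13/3, 0)
  (0, 39)
  (0, 0)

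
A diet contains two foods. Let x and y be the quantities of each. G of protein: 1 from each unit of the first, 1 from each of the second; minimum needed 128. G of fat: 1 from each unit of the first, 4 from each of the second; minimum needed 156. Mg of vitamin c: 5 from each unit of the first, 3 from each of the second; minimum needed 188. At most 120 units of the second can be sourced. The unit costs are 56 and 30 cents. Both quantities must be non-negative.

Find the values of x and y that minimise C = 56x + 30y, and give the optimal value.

x = 8, y = 120, minimum C = 4048

Feasible corners and C = 56x + 30y:
  (156, 0) → C = 8736
  (356/3, 28/3) → C = 20776/3
  (8, 120) → C = 4048
The feasible region is unbounded (it extends along (1, 0)), but C strictly increases along every unbounded feasible direction, so there is no improving ray and the minimum is attained at a vertex.

The optimum lies where x + y = 128 and y = 120.
Solving simultaneously gives x = 8, y = 120.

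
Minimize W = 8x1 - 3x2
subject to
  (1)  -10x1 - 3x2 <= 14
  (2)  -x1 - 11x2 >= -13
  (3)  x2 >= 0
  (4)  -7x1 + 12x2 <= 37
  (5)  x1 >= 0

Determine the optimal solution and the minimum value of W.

x1 = 0, x2 = 13/11, minimum W = -39/11

Vertices and W = 8x1 - 3x2:
  (13, 0) → W = 104
  (0, 13/11) → W = -39/11
  (0, 0) → W = 0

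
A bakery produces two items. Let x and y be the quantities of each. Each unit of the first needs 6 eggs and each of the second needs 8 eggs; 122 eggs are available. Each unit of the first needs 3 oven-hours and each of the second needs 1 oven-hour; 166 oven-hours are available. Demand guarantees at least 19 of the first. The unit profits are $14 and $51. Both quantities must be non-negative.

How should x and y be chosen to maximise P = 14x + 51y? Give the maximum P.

Feasible corners and P = 14x + 51y:
  (61/3, 0) → P = 854/3
  (19, 0) → P = 266
  (19, 1) → P = 317

The optimum lies where 6x + 8y = 122 and x = 19.
Solving simultaneously gives x = 19, y = 1.

x = 19, y = 1, maximum P = 317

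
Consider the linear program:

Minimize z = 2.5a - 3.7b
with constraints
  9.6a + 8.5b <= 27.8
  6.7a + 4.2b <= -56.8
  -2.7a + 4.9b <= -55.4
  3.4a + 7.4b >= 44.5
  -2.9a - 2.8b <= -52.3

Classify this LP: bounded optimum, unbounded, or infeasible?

infeasible

The boundaries 9.6a + 8.5b = 27.8 and -2.9a - 2.8b = -52.3 meet at (-36671/223, 42146/223), but that point violates -2.7a + 4.9b ≤ -55.4. Every candidate vertex is excluded by some other constraint, so the feasible region is empty.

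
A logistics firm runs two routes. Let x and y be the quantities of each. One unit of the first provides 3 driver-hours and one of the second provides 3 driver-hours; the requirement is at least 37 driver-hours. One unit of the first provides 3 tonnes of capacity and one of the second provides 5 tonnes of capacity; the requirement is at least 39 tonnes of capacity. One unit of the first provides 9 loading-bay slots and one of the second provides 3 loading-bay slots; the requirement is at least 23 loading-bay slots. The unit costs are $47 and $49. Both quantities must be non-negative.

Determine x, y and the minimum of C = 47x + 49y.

x = 34/3, y = 1, minimum C = 1745/3

Corner points and C = 47x + 49y:
  (0, 37/3) → C = 1813/3
  (13, 0) → C = 611
  (34/3, 1) → C = 1745/3
The feasible region is unbounded (it extends along (0, 1), (1, 0)), but C strictly increases along every unbounded feasible direction, so there is no improving ray and the minimum is attained at a vertex.

The binding constraints are 3x + 3y = 37 and 3x + 5y = 39.
Solving simultaneously gives x = 34/3, y = 1.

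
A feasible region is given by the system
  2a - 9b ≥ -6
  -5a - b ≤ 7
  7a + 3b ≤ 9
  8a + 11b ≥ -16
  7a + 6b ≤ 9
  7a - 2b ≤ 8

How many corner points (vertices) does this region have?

Of the 15 pairwise boundary intersections, those satisfying every inequality are:
  (-69/47, 16/47)
  (3/5, 4/5)
  (-61/47, -24/47)
  (56/93, -176/93)
  (33/28, 1/8)

5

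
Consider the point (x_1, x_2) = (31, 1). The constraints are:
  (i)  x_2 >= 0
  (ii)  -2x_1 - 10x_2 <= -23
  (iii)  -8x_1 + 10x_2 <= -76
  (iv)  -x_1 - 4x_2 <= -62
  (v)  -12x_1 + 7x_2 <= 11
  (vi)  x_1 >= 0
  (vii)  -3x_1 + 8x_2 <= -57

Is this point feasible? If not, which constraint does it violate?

Constraint (iv): -x_1 - 4x_2 = -35, which is not ≤ -62. All other constraints are satisfied.

not feasible — violates (iv)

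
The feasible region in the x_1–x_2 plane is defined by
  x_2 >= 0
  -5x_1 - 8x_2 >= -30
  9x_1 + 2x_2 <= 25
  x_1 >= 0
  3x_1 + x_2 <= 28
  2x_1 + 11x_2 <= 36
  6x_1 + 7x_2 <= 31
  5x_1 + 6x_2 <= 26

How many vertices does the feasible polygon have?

Of the 28 pairwise boundary intersections, those satisfying every inequality are:
  (25/9, 0)
  (0, 0)
  (70/31, 145/62)
  (14/13, 40/13)
  (0, 36/11)

5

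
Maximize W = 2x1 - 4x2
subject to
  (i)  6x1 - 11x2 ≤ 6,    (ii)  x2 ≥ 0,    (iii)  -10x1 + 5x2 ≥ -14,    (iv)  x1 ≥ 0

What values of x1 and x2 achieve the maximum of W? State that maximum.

x1 = 1, x2 = 0, maximum W = 2

Vertices and W = 2x1 - 4x2:
  (1, 0) → W = 2
  (31/20, 3/10) → W = 19/10
  (0, 0) → W = 0
The feasible region is unbounded (it extends along (0, 1), (1, 2)), but W strictly decreases along every unbounded feasible direction, so there is no improving ray and the maximum is attained at a vertex.

At the optimal vertex, 6x1 - 11x2 = 6 and x2 = 0.
Solving simultaneously gives x1 = 1, x2 = 0.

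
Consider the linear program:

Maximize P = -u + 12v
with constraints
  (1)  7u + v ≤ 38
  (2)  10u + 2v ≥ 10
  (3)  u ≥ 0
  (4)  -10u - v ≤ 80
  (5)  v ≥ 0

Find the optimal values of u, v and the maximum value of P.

u = 0, v = 38, maximum P = 456

Extreme points and P = -u + 12v:
  (0, 38) → P = 456
  (38/7, 0) → P = -38/7
  (0, 5) → P = 60
  (1, 0) → P = -1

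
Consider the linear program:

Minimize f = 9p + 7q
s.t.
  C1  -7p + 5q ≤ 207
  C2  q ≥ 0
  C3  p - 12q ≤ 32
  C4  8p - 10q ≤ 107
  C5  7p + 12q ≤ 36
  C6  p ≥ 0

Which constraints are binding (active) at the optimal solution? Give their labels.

C2 and C6

Corner points and f = 9p + 7q:
  (36/7, 0) → f = 324/7
  (0, 0) → f = 0
  (0, 3) → f = 21

The minimum is at (0, 0). Substituting into each constraint, equality holds for C2 and C6; the remaining constraints have slack.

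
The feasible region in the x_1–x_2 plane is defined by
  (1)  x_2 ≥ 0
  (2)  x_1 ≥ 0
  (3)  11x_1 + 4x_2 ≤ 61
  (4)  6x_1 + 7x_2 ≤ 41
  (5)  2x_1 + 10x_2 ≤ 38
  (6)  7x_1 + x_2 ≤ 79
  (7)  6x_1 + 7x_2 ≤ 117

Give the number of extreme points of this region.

5

The feasible vertices (each the meet of two boundaries and inside every other half-plane) are:
  (0, 0)
  (61/11, 0)
  (0, 19/5)
  (263/53, 85/53)
  (72/23, 73/23)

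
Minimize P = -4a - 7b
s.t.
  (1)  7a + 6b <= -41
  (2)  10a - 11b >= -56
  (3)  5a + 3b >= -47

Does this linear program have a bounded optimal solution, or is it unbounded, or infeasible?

bounded optimum

Corner points and P = -4a - 7b:
  (-787/137, -18/137) → P = 3274/137
  (-137/17, -38/17) → P = 814/17
The feasible region has finitely many vertices and no improving ray; the minimum is 3274/137 at (-787/137, -18/137).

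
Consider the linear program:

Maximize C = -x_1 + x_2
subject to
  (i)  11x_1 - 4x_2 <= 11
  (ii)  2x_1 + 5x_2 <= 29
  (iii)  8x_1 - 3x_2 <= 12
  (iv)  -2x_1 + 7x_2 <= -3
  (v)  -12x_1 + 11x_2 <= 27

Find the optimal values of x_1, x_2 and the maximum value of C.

x_1 = -111/31, x_2 = -45/31, maximum C = 66/31

The feasible region is unbounded (it extends along (-3, -8), (-11, -12)), but C strictly decreases along every unbounded feasible direction, so there is no improving ray and the maximum is attained at a vertex.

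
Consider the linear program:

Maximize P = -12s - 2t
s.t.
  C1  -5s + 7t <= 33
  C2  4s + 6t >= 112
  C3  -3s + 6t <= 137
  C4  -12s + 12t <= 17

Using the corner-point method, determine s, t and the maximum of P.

Extreme points and P = -12s - 2t:
  (761/9, 586/9) → P = -10304/9
  (277/24, 311/24) → P = -1973/12
  (207/20, 353/30) → P = -2216/15
The feasible region is unbounded (it extends along (3, -2), (2, 1)), but P strictly decreases along every unbounded feasible direction, so there is no improving ray and the maximum is attained at a vertex.

s = 207/20, t = 353/30, maximum P = -2216/15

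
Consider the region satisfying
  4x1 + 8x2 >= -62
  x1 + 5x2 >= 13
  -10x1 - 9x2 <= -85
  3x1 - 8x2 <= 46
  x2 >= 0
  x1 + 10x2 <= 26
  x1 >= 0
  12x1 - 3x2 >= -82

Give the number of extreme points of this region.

5

Pairwise boundary intersections that survive every other constraint:
  (308/41, 45/41)
  (13, 0)
  (88/13, 25/13)
  (46/3, 0)
  (334/19, 16/19)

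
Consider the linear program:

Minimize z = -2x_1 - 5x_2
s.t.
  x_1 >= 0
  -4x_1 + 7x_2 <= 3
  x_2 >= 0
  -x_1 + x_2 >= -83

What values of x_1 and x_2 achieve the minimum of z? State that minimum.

Corner points and z = -2x_1 - 5x_2:
  (0, 3/7) → z = -15/7
  (0, 0) → z = 0
  (584/3, 335/3) → z = -2843/3
  (83, 0) → z = -166

x_1 = 584/3, x_2 = 335/3, minimum z = -2843/3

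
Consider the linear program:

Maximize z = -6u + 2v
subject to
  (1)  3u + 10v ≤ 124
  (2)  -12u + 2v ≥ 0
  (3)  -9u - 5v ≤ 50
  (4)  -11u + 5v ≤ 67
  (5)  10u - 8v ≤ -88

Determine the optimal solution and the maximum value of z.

Extreme points and z = -6u + 2v:
  (-2/5, 313/25) → z = 686/25
  (28/31, 376/31) → z = 584/31
  (-48/19, 149/19) → z = 586/19

The binding constraints are -11u + 5v = 67 and 10u - 8v = -88.
Solving simultaneously gives u = -48/19, v = 149/19.

u = -48/19, v = 149/19, maximum z = 586/19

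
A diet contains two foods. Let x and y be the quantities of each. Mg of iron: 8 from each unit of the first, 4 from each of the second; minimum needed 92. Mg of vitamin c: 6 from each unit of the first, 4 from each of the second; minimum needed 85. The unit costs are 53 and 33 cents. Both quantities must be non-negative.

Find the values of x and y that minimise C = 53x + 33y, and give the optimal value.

x = 7/2, y = 16, minimum C = 1427/2

Extreme points and C = 53x + 33y:
  (0, 23) → C = 759
  (85/6, 0) → C = 4505/6
  (7/2, 16) → C = 1427/2
The feasible region is unbounded (it extends along (0, 1), (1, 0)), but C strictly increases along every unbounded feasible direction, so there is no improving ray and the minimum is attained at a vertex.

The optimum lies where 8x + 4y = 92 and 6x + 4y = 85.
Solving simultaneously gives x = 7/2, y = 16.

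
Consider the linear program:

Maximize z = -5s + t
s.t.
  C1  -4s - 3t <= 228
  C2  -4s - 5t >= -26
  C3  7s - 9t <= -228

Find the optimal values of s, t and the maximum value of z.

Corner points and z = -5s + t:
  (-609/4, 127) → z = 3553/4
  (-48, -12) → z = 228
  (-906/71, 1094/71) → z = 5624/71

s = -609/4, t = 127, maximum z = 3553/4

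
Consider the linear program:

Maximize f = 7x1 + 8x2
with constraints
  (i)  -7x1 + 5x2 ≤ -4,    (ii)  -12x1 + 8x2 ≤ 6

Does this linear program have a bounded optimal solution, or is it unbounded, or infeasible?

From the feasible point (-31/2, -45/2), moving in the direction (5, 7) keeps every constraint satisfied while f increases without bound.

unbounded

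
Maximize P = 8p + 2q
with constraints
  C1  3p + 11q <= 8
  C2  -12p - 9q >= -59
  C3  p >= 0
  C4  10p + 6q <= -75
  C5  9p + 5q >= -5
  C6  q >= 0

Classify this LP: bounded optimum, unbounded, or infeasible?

The boundaries 3p + 11q = 8 and p = 0 meet at (0, 8/11), but that point violates 10p + 6q ≤ -75. Every candidate vertex is excluded by some other constraint, so the feasible region is empty.

infeasible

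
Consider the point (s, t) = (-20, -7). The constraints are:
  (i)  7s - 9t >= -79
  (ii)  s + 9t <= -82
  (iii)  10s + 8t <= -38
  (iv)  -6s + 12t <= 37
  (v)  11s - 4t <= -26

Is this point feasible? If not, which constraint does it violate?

(i): -77 ≥ -79 ✓
(ii): -83 ≤ -82 ✓
(iii): -256 ≤ -38 ✓
(iv): 36 ≤ 37 ✓
(v): -192 ≤ -26 ✓

feasible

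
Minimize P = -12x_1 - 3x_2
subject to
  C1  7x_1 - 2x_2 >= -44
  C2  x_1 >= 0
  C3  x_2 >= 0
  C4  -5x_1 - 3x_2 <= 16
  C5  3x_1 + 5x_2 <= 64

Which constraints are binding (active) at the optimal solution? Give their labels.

Feasible corners and P = -12x_1 - 3x_2:
  (0, 0) → P = 0
  (0, 64/5) → P = -192/5
  (64/3, 0) → P = -256

The minimum is at (64/3, 0). Substituting into each constraint, equality holds for C3 and C5; the remaining constraints have slack.

C3 and C5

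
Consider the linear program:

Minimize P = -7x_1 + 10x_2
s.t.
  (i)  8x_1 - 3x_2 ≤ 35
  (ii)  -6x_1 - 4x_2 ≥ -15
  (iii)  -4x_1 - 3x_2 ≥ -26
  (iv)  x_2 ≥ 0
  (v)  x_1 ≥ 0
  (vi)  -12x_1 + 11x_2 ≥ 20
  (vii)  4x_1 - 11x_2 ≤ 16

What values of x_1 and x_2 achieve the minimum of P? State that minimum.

Feasible corners and P = -7x_1 + 10x_2:
  (0, 15/4) → P = 75/2
  (85/114, 50/19) → P = 2405/114
  (0, 20/11) → P = 200/11

The optimum lies where x_1 = 0 and -12x_1 + 11x_2 = 20.
Solving simultaneously gives x_1 = 0, x_2 = 20/11.

x_1 = 0, x_2 = 20/11, minimum P = 200/11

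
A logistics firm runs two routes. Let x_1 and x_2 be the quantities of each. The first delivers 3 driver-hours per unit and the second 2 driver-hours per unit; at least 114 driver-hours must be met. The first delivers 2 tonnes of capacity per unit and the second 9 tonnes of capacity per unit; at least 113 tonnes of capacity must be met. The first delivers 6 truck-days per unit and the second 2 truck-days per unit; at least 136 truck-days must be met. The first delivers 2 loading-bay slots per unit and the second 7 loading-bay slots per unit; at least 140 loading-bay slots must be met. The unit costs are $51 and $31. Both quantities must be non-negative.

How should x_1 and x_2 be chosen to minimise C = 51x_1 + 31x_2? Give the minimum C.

Vertices and C = 51x_1 + 31x_2:
  (0, 68) → C = 2108
  (70, 0) → C = 3570
  (22/3, 46) → C = 1800
  (518/17, 192/17) → C = 32370/17
The feasible region is unbounded (it extends along (0, 1), (1, 0)), but C strictly increases along every unbounded feasible direction, so there is no improving ray and the minimum is attained at a vertex.

x_1 = 22/3, x_2 = 46, minimum C = 1800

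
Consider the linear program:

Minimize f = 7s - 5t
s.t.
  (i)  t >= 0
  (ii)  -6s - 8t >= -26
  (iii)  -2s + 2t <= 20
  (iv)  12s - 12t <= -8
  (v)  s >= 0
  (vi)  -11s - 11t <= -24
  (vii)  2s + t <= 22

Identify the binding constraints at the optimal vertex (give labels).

Corner points and f = 7s - 5t:
  (31/21, 15/7) → f = -8/21
  (0, 13/4) → f = -65/4
  (25/33, 47/33) → f = -20/11
  (0, 24/11) → f = -120/11

The minimum is at (0, 13/4). Substituting into each constraint, equality holds for (ii) and (v); the remaining constraints have slack.

(ii) and (v)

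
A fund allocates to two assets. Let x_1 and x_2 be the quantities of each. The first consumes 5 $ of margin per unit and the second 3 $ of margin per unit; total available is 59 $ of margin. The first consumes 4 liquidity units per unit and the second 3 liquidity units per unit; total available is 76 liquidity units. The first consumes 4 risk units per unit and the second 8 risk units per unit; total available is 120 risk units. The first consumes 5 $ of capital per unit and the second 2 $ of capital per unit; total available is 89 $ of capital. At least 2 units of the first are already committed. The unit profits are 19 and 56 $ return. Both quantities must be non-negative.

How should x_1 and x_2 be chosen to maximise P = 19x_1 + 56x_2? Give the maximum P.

x_1 = 2, x_2 = 14, maximum P = 822

Corner points and P = 19x_1 + 56x_2:
  (59/5, 0) → P = 1121/5
  (2, 0) → P = 38
  (4, 13) → P = 804
  (2, 14) → P = 822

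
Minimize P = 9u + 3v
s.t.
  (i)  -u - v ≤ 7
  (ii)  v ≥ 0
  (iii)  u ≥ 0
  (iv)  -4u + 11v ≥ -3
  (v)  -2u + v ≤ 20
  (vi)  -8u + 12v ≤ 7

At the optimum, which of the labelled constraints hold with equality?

Vertices and P = 9u + 3v:
  (0, 0) → P = 0
  (3/4, 0) → P = 27/4
  (0, 7/12) → P = 7/4
The feasible region is unbounded (it extends along (3, 2), (11, 4)), but P strictly increases along every unbounded feasible direction, so there is no improving ray and the minimum is attained at a vertex.

The minimum is at (0, 0). Substituting into each constraint, equality holds for (ii) and (iii); the remaining constraints have slack.

(ii) and (iii)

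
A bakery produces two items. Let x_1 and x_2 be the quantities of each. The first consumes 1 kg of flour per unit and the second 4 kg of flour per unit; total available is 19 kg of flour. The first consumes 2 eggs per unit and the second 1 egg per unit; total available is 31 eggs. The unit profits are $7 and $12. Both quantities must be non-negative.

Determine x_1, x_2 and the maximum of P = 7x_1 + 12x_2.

x_1 = 15, x_2 = 1, maximum P = 117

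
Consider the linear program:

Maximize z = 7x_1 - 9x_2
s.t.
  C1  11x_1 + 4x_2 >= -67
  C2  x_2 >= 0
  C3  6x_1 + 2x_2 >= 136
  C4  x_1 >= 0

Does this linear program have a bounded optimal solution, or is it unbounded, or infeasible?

From the feasible point (68/3, 0), moving in the direction (1, 0) keeps every constraint satisfied while z increases without bound.

unbounded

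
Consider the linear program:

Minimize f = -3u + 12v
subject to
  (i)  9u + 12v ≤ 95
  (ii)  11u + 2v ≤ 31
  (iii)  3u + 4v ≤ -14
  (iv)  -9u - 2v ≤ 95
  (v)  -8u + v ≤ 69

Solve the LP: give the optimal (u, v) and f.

u = 63, v = -331, minimum f = -4161

Corner points and f = -3u + 12v:
  (4, -13/2) → f = -90
  (63, -331) → f = -4161
  (-58/7, 19/7) → f = 402/7
  (-233/25, -139/25) → f = -969/25

The binding constraints are 11u + 2v = 31 and -9u - 2v = 95.
Solving simultaneously gives u = 63, v = -331.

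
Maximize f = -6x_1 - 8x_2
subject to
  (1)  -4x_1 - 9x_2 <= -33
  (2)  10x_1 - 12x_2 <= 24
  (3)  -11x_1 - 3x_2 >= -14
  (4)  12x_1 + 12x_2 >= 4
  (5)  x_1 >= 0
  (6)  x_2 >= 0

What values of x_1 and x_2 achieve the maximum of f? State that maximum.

Feasible corners and f = -6x_1 - 8x_2:
  (9/29, 307/87) → f = -2618/87
  (0, 11/3) → f = -88/3
  (0, 14/3) → f = -112/3

The binding constraints are -4x_1 - 9x_2 = -33 and x_1 = 0.
Solving simultaneously gives x_1 = 0, x_2 = 11/3.

x_1 = 0, x_2 = 11/3, maximum f = -88/3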